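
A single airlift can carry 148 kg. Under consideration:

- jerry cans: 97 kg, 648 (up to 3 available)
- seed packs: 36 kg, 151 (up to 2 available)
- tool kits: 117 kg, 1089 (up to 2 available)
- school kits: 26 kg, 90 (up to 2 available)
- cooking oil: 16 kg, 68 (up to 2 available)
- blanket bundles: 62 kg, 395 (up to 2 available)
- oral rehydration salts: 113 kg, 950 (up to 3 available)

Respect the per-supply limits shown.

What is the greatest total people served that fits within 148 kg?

1179

Ranking by ratio (people served/kg): tool kits 9.31, oral rehydration salts 8.41, jerry cans 6.68, blanket bundles 6.37.
Greedy by ratio would take tool kits + cooking oil: 133 kg used, total 1157.
The 16 kg tied up in cooking oil is better spent on school kits — total rises to 1179 (143 kg).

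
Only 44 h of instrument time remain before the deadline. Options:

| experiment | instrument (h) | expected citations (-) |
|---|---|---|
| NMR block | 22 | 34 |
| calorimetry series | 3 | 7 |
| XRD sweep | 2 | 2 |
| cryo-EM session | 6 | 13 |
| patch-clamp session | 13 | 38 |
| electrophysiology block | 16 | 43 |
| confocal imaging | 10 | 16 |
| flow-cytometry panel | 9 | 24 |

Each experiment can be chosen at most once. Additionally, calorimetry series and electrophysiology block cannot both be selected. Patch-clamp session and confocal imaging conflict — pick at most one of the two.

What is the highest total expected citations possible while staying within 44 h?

118

Density check — patch-clamp session 2.92, electrophysiology block 2.69, flow-cytometry panel 2.67, calorimetry series 2.33 are the best per h.
Taking cryo-EM session + patch-clamp session + electrophysiology block + flow-cytometry panel: 44 h used, 118 in expected citations.
The closest alternative, XRD sweep + patch-clamp session + electrophysiology block + flow-cytometry panel, reaches only 107.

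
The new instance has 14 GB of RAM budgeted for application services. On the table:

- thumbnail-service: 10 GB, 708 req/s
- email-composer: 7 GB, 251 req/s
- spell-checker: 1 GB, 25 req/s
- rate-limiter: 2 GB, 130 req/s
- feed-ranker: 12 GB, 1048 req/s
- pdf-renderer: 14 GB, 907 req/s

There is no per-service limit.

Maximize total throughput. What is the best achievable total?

Ranking by ratio (throughput/GB): feed-ranker 87.33, thumbnail-service 70.80, rate-limiter 65.00, pdf-renderer 64.79.
Taking rate-limiter + feed-ranker: 14 GB used, 1178 in throughput.

1178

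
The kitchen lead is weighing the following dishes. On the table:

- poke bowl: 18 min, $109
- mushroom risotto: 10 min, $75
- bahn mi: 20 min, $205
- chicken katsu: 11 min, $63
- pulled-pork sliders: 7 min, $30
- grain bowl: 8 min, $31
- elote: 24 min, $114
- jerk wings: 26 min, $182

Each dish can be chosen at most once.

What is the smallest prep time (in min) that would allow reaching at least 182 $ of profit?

20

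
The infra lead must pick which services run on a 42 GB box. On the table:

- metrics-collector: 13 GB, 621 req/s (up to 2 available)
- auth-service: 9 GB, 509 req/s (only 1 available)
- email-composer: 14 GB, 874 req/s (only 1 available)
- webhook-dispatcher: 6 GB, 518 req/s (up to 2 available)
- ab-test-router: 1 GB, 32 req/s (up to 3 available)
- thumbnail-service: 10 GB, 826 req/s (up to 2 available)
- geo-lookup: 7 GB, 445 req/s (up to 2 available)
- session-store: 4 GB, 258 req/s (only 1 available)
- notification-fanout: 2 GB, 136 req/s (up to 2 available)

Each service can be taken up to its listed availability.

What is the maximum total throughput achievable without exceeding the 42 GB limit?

3301

A density-first pass picks 2×webhook-dispatcher + 2×ab-test-router + 2×thumbnail-service + session-store + 2×notification-fanout — 3282 at 42 GB.
The 7 GB tied up in ab-test-router and session-store and notification-fanout is better spent on geo-lookup — total rises to 3301 (42 GB).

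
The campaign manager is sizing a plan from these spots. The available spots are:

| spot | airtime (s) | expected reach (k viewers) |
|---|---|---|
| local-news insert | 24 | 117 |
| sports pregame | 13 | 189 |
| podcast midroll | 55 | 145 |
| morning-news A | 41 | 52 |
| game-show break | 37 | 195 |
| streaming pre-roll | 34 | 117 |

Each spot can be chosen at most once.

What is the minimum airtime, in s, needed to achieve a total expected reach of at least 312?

Look for the lowest-airtime combination reaching 312.
Taking sports pregame + game-show break gives 384 (≥ 312) for 50 s.
No combination under 50 s hits 312.

50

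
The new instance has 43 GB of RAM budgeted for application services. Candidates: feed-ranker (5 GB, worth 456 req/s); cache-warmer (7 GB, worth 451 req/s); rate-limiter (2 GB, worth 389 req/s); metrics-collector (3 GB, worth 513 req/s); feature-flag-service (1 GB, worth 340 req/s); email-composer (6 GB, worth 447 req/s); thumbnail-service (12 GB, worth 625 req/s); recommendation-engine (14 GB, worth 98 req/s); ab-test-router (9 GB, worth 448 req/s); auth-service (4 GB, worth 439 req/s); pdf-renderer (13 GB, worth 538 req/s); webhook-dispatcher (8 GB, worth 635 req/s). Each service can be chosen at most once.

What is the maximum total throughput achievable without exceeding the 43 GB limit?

3848

Filling by ratio: feed-ranker + cache-warmer + rate-limiter + metrics-collector + feature-flag-service + email-composer + auth-service + webhook-dispatcher for 3670, with 7 GB left unused.
Replace email-composer with thumbnail-service: the trade gains 178 net, giving 3848 at 42 GB.
An exhaustive check of the 4096 subsets confirms 3848.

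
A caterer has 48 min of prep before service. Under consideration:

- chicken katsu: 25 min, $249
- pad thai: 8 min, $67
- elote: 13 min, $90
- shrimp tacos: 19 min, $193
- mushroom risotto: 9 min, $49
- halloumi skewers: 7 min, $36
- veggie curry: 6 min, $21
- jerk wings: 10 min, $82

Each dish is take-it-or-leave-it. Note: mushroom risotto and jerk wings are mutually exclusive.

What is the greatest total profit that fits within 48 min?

Best packing: chicken katsu + shrimp tacos — 44 min, 442 total.
Every other selection either busts 48 min or breaks a pairing rule or fails to beat 442.

442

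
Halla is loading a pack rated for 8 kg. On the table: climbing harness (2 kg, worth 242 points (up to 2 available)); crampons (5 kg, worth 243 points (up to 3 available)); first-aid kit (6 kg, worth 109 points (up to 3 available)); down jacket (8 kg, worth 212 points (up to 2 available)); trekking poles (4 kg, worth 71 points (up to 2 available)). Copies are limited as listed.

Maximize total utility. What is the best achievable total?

555

Ranking by ratio (utility/kg): climbing harness 121.00, crampons 48.60, down jacket 26.50, first-aid kit 18.17.
2×climbing harness + trekking poles uses 8 of the 8 kg and totals 555.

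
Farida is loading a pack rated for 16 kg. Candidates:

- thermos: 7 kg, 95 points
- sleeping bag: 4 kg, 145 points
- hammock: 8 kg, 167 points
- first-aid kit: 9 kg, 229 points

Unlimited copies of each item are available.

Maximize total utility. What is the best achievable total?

4×sleeping bag uses 16 of the 16 kg and totals 580.
That's the maximum — no swap from here does better than 580.

580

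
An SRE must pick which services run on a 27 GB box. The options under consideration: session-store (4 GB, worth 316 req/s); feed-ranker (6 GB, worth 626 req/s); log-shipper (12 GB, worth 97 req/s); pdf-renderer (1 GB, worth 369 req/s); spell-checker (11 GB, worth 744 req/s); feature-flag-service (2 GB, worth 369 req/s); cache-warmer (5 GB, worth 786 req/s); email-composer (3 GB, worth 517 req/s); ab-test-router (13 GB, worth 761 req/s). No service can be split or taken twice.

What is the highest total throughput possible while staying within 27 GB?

3101

Filling by ratio: session-store + feed-ranker + pdf-renderer + feature-flag-service + cache-warmer + email-composer for 2983, with 6 GB left unused.
The 6 GB tied up in feed-ranker is better spent on spell-checker — total rises to 3101 (26 GB).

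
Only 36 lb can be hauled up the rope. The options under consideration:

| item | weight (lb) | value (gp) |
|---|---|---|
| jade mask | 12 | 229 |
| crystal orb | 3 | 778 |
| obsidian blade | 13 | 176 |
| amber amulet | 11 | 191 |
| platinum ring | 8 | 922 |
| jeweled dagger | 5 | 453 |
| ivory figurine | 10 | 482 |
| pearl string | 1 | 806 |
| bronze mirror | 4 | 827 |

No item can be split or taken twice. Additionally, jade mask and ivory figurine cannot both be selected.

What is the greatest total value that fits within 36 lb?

4268

Best packing: crystal orb + platinum ring + jeweled dagger + ivory figurine + pearl string + bronze mirror — 31 lb, 4268 total.
An exhaustive check of the 512 subsets confirms 4268.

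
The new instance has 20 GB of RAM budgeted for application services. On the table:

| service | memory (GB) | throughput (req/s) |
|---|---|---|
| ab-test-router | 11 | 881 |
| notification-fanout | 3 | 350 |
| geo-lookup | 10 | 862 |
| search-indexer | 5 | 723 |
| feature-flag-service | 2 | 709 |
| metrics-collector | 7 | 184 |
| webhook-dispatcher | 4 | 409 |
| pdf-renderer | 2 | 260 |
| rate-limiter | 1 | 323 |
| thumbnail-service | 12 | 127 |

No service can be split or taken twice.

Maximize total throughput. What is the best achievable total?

2877

Density check — feature-flag-service 354.50, rate-limiter 323.00, search-indexer 144.60 are the best per GB.
Taking the top-ratio services first gives notification-fanout + search-indexer + feature-flag-service + webhook-dispatcher + pdf-renderer + rate-limiter for 2774 (17 GB).
Dropping notification-fanout and webhook-dispatcher frees 7 GB; slotting in geo-lookup (10 GB) lifts the total to 2877 at 20 GB.
No other feasible combination exceeds 2877.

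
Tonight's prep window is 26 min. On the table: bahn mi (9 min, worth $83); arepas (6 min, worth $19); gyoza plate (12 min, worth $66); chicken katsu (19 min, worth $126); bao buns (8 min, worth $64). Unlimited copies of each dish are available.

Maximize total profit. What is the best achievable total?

230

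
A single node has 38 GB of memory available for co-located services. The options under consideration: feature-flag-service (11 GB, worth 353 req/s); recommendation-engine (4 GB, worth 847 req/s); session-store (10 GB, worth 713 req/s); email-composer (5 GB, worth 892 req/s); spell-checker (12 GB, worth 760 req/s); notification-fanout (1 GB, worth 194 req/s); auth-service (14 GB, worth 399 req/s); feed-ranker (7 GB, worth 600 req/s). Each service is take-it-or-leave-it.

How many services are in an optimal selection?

5

Optimal total is 3812.
One optimal bundle: recommendation-engine + session-store + email-composer + spell-checker + feed-ranker (38 GB).
Any selection reaching 3812 contains exactly 5 services.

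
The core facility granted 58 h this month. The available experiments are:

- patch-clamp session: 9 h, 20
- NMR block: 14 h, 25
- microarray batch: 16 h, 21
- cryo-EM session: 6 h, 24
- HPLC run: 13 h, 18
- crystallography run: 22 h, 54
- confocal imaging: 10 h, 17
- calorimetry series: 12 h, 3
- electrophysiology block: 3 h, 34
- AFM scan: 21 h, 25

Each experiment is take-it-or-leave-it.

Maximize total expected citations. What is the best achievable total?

Best packing: patch-clamp session + NMR block + cryo-EM session + crystallography run + electrophysiology block — 54 h, 157 total.

157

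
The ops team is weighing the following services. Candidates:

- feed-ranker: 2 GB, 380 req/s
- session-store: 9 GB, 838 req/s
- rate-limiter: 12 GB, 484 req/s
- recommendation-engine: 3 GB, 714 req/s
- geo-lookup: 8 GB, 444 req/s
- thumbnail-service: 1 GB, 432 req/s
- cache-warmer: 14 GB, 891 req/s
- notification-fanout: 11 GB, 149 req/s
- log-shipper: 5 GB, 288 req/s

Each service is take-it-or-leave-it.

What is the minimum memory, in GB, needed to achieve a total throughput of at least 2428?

Look for the lowest-memory combination reaching 2428.
feed-ranker + session-store + recommendation-engine + thumbnail-service + log-shipper reaches 2652 using 20 GB.
Any bundle with less than 20 GB falls short of 2428.

20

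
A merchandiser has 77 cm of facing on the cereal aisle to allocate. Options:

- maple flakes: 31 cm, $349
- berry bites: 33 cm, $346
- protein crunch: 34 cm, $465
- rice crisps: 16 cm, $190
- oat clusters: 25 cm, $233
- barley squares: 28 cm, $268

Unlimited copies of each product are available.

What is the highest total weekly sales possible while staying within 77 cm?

930

The ratio ordering already packs tightly: 2×protein crunch, 68 cm, 930.
That's the maximum — no swap from here does better than 930.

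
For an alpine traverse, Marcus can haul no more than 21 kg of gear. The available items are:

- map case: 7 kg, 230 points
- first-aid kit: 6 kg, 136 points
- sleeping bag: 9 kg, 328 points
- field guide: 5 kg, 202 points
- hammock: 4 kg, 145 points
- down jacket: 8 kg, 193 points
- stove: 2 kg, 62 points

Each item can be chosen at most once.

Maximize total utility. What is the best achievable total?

Filling by ratio: sleeping bag + field guide + hammock + stove for 737, with 1 kg left unused.
The 6 kg tied up in hammock and stove is better spent on map case — total rises to 760 (21 kg).
Next best is sleeping bag + field guide + hammock + stove at 737 (20 kg) — short by 23.

760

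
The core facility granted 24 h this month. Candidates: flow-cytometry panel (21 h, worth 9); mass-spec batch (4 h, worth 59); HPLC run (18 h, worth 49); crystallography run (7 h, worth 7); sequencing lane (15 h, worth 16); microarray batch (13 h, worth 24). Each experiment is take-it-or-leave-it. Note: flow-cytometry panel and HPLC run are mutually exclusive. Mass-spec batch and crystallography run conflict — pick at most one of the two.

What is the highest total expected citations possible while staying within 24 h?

108

Mass-spec batch + HPLC run uses 22 of the 24 h and totals 108.
Runner-up mass-spec batch + microarray batch tops out at 83.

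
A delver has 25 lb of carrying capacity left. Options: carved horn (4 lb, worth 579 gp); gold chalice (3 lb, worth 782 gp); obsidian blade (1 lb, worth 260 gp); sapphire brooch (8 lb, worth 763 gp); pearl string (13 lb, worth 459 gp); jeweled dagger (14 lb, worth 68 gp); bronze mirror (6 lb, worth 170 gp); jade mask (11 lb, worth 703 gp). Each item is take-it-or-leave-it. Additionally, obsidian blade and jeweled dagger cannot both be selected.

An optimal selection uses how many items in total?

Best achievable value is 2554.
For example carved horn + gold chalice + obsidian blade + sapphire brooch + bronze mirror achieves it, using 22 lb.
Any selection reaching 2554 contains exactly 5 items.

5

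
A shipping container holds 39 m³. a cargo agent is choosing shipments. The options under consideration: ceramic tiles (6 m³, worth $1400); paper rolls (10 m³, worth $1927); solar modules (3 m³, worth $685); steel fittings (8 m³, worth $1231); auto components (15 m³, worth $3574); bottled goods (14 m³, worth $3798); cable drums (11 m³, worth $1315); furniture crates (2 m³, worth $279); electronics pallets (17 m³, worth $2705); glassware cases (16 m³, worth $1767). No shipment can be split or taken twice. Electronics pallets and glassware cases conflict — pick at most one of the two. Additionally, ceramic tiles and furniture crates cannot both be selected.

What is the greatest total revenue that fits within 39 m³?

9457

Taking ceramic tiles + solar modules + auto components + bottled goods: 38 m³ used, 9457 in revenue.
The closest alternative, paper rolls + auto components + bottled goods, reaches only 9299.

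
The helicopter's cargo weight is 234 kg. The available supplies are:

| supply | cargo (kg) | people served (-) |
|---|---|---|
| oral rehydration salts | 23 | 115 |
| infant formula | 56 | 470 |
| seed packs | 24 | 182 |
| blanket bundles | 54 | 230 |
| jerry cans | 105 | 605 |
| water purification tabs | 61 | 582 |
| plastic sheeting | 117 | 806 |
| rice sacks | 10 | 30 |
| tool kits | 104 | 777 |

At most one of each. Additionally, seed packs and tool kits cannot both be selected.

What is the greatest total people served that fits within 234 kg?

1859

Ranking by ratio (people served/kg): water purification tabs 9.54, infant formula 8.39, seed packs 7.58.
The ratio heuristic lands on oral rehydration salts + infant formula + seed packs + blanket bundles + water purification tabs + rice sacks (1609) but leaves 6 kg idle.
Replace oral rehydration salts and seed packs and blanket bundles with tool kits: the trade gains 250 net, giving 1859 at 231 kg.
Every other selection either busts 234 kg or breaks a pairing rule or fails to beat 1859.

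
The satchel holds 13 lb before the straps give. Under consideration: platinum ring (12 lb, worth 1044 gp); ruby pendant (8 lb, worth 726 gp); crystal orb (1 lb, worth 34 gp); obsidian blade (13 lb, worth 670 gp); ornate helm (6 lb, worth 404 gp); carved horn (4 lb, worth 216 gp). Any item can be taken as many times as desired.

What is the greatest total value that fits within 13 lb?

By value per lb: ruby pendant 90.75, platinum ring 87.00, ornate helm 67.33, carved horn 54.00 lead.
A density-first pass picks ruby pendant + crystal orb + carved horn — 976 at 13 lb.
The 12 lb tied up in ruby pendant and carved horn is better spent on platinum ring — total rises to 1078 (13 lb).
Nothing else within 13 lb beats 1078.

1078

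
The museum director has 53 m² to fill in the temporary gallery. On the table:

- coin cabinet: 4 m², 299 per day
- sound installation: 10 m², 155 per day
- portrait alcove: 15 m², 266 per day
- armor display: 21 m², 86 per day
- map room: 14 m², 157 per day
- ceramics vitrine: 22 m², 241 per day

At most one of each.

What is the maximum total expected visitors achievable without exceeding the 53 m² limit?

Density check — coin cabinet 74.75, portrait alcove 17.73, sound installation 15.50 are the best per m².
Greedy by ratio would take coin cabinet + sound installation + portrait alcove + map room: 43 m² used, total 877.
The 14 m² tied up in map room is better spent on ceramics vitrine — total rises to 961 (51 m²).

961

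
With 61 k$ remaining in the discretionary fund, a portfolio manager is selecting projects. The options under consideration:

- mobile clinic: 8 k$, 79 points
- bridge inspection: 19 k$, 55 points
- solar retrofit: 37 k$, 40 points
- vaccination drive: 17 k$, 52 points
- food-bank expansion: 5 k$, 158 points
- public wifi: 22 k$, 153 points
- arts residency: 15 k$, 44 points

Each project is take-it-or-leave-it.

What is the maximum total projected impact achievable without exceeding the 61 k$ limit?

445

The ratio heuristic lands on mobile clinic + vaccination drive + food-bank expansion + public wifi (442) but leaves 9 k$ idle.
Replace vaccination drive with bridge inspection: the trade gains 3 net, giving 445 at 54 k$.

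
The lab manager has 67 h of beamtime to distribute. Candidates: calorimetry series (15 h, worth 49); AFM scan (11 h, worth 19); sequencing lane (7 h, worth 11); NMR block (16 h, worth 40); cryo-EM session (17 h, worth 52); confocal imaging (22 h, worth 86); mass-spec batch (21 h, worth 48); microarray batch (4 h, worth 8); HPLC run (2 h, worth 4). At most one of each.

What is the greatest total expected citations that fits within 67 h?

Ranking by ratio (expected citations/h): confocal imaging 3.91, calorimetry series 3.27, cryo-EM session 3.06.
Best packing: calorimetry series + AFM scan + cryo-EM session + confocal imaging + HPLC run — 67 h, 210 total.

210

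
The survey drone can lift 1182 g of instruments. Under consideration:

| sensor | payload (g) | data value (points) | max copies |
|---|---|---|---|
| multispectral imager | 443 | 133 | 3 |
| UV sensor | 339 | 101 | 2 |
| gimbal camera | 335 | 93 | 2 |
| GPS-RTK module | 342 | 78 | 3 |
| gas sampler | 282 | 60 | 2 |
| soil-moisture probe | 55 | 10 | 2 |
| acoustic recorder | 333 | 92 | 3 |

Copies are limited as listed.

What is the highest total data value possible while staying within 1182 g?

Density check — multispectral imager 0.30, UV sensor 0.30, gimbal camera 0.28 are the best per g.
Taking the top-ratio sensors first gives 2×multispectral imager + gas sampler for 326 (1168 g).
Replace multispectral imager and gas sampler with 2×UV sensor + soil-moisture probe: the trade gains 19 net, giving 345 at 1176 g.

345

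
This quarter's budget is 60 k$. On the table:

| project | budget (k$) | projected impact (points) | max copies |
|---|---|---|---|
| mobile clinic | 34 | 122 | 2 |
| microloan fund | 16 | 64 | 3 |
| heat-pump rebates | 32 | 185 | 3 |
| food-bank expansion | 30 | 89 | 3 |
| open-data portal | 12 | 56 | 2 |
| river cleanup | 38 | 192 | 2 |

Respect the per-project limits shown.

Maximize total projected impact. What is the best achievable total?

Density check — heat-pump rebates 5.78, river cleanup 5.05, open-data portal 4.67 are the best per k$.
Taking the top-ratio projects first gives heat-pump rebates + 2×open-data portal for 297 (56 k$).
Replace open-data portal with microloan fund: the trade gains 8 net, giving 305 at 60 k$.

305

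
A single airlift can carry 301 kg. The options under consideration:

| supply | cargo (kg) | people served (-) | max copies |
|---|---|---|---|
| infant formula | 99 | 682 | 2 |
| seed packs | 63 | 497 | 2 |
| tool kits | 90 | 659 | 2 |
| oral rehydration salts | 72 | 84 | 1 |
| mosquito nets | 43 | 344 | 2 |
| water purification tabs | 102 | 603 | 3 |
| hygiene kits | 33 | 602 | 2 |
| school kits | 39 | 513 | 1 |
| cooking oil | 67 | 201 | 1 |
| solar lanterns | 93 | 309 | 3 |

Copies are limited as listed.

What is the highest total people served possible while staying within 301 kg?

3217

Taking the top-ratio supplies first gives seed packs + 2×mosquito nets + 2×hygiene kits + school kits for 2902 (254 kg).
Dropping mosquito nets frees 43 kg; slotting in tool kits (90 kg) lifts the total to 3217 at 301 kg.
Nothing else within 301 kg beats 3217.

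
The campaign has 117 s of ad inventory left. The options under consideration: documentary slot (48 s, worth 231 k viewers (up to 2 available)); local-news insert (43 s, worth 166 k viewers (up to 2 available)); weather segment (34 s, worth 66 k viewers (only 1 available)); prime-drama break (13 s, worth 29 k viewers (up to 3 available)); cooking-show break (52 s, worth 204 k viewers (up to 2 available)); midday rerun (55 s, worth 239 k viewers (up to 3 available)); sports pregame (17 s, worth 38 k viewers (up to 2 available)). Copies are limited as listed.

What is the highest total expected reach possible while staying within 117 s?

Taking 2×documentary slot + sports pregame: 113 s used, 500 in expected reach.
That's the maximum — no swap from here does better than 500.

500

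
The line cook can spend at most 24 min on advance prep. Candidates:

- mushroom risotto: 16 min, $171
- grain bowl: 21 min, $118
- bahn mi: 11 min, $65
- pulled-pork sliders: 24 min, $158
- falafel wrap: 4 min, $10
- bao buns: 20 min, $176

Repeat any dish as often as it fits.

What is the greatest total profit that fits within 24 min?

191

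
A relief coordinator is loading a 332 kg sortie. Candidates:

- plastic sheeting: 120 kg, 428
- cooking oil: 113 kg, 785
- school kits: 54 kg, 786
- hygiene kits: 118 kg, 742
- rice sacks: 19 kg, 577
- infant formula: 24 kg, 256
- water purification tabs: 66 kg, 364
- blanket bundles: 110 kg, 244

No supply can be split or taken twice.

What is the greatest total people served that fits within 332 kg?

Ranking by ratio (people served/kg): rice sacks 30.37, school kits 14.56, infant formula 10.67.
Cooking oil + school kits + hygiene kits + rice sacks + infant formula uses 328 of the 332 kg and totals 3146.
Nothing else within 332 kg beats 3146.

3146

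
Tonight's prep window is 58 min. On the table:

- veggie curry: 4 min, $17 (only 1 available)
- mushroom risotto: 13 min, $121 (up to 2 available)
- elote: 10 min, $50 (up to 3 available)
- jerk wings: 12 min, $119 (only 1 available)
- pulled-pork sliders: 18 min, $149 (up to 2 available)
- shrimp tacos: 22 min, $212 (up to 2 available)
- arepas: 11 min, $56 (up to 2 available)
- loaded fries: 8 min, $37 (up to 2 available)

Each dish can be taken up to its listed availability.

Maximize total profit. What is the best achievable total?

By profit per min: jerk wings 9.92, shrimp tacos 9.64, mushroom risotto 9.31, pulled-pork sliders 8.28 lead.
Taking the top-ratio dishes first gives jerk wings + 2×shrimp tacos for 543 (56 min).
The 12 min tied up in jerk wings is better spent on mushroom risotto — total rises to 545 (57 min).
Every other selection either busts 58 min or exceeds an availability limit or fails to beat 545.

545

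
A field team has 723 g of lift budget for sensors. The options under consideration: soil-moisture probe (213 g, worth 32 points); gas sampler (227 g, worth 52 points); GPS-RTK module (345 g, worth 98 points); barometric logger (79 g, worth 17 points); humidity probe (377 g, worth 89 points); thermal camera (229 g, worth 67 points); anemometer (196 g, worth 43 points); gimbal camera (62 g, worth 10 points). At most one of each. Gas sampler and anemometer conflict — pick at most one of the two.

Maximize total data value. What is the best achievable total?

By data value per g: thermal camera 0.29, GPS-RTK module 0.28, humidity probe 0.24, gas sampler 0.23 lead.
The ratio ordering already packs tightly: GPS-RTK module + barometric logger + thermal camera + gimbal camera, 715 g, 192.
The spare 8 g is too small for any remaining sensor, and no feasible exchange beats 192.

192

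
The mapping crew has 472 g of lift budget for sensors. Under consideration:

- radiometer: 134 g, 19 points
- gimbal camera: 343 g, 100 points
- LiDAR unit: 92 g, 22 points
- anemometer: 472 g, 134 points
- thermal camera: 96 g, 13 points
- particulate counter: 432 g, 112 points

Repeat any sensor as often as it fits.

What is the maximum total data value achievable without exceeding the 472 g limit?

Ranking by ratio (data value/g): gimbal camera 0.29, anemometer 0.28, particulate counter 0.26, LiDAR unit 0.24.
Filling by ratio: gimbal camera + LiDAR unit for 122, with 37 g left unused.
Dropping gimbal camera and LiDAR unit frees 435 g; slotting in anemometer (472 g) lifts the total to 134 at 472 g.
That's the maximum — no swap from here does better than 134.

134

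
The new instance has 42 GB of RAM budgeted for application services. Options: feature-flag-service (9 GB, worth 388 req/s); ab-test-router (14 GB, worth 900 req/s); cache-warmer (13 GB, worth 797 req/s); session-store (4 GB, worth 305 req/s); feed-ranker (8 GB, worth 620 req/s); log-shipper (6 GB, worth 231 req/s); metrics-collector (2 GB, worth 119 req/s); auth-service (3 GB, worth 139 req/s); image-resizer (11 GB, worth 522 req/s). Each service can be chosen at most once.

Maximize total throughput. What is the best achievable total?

By throughput per GB: feed-ranker 77.50, session-store 76.25, ab-test-router 64.29, cache-warmer 61.31 lead.
Taking the top-ratio services first gives ab-test-router + cache-warmer + session-store + feed-ranker + metrics-collector for 2741 (41 GB).
The 2 GB tied up in metrics-collector is better spent on auth-service — total rises to 2761 (42 GB).
An exhaustive check of the 512 subsets confirms 2761.

2761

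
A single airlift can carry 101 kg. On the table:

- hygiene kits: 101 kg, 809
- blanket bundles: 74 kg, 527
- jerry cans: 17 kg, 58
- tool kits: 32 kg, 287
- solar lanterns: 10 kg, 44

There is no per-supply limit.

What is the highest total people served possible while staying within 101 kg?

3×tool kits uses 96 of the 101 kg and totals 861.

861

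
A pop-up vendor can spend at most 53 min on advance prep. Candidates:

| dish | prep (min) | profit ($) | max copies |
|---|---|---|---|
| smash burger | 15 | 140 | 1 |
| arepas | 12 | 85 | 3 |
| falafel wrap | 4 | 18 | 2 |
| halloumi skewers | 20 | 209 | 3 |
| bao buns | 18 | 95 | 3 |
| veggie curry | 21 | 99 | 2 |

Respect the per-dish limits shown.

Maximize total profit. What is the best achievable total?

503

Taking arepas + 2×halloumi skewers: 52 min used, 503 in profit.
Nothing else within 53 min beats 503.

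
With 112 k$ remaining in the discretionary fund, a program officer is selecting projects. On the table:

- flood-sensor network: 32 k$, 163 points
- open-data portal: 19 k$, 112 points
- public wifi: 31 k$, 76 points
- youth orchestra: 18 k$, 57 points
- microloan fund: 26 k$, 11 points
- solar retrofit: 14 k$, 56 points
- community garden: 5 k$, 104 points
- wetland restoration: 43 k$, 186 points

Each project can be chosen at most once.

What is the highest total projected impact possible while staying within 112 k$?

566

Density check — community garden 20.80, open-data portal 5.89, flood-sensor network 5.09 are the best per k$.
The ratio heuristic lands on flood-sensor network + open-data portal + community garden + wetland restoration (565) but leaves 13 k$ idle.
Dropping open-data portal frees 19 k$; slotting in youth orchestra + solar retrofit (32 k$) lifts the total to 566 at 112 k$.
The closest alternative, flood-sensor network + open-data portal + community garden + wetland restoration, reaches only 565.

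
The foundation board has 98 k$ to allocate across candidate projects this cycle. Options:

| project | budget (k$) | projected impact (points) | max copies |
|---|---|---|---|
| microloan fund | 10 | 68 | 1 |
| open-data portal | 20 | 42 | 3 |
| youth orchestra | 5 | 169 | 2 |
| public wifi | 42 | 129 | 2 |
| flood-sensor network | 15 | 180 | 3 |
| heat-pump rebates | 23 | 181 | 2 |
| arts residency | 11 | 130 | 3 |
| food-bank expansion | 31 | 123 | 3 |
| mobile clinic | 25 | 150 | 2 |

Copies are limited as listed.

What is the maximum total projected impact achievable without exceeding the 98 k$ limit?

Density check — youth orchestra 33.80, flood-sensor network 12.00, arts residency 11.82, heat-pump rebates 7.87 are the best per k$.
Taking microloan fund + 2×youth orchestra + 3×flood-sensor network + 3×arts residency: 98 k$ used, 1336 in projected impact.

1336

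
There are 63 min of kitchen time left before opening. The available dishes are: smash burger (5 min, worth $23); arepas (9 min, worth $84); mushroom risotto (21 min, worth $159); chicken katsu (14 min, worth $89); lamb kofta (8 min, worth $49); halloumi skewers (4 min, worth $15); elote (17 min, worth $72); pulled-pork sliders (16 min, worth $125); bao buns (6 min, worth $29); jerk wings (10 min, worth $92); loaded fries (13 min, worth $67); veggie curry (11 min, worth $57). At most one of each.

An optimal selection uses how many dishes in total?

5

Optimal total is 489.
For example arepas + mushroom risotto + pulled-pork sliders + bao buns + jerk wings achieves it, using 62 min.
Any selection reaching 489 contains exactly 5 dishes.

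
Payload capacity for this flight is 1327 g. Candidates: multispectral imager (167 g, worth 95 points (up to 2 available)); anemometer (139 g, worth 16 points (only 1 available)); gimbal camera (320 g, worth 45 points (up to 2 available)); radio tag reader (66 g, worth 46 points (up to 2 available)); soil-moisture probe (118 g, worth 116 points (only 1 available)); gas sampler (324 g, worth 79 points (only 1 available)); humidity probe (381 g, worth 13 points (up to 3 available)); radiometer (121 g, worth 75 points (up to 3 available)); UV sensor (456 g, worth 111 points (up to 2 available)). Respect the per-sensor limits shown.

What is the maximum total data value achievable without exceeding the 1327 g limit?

Density check — soil-moisture probe 0.98, radio tag reader 0.70, radiometer 0.62 are the best per g.
Taking 2×multispectral imager + 2×radio tag reader + soil-moisture probe + gas sampler + 3×radiometer: 1271 g used, 702 in data value.

702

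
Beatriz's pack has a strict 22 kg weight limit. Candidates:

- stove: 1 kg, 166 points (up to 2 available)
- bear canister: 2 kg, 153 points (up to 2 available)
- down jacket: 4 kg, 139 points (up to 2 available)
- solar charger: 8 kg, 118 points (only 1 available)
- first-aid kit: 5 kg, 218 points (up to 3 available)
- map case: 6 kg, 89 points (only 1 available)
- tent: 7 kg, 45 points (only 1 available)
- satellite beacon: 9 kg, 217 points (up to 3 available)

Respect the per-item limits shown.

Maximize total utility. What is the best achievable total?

By utility per kg: stove 166.00, bear canister 76.50, first-aid kit 43.60, down jacket 34.75 lead.
Taking 2×stove + 2×bear canister + 3×first-aid kit: 21 kg used, 1292 in utility.
Nothing else within 22 kg beats 1292.

1292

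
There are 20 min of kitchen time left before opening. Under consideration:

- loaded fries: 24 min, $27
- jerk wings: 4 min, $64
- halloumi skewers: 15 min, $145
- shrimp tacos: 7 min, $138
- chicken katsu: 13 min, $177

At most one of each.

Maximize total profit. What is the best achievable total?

Ranking by ratio (profit/min): shrimp tacos 19.71, jerk wings 16.00, chicken katsu 13.62, halloumi skewers 9.67.
Filling by ratio: jerk wings + shrimp tacos for 202, with 9 min left unused.
Replace jerk wings with chicken katsu: the trade gains 113 net, giving 315 at 20 min.
No other feasible combination exceeds 315.

315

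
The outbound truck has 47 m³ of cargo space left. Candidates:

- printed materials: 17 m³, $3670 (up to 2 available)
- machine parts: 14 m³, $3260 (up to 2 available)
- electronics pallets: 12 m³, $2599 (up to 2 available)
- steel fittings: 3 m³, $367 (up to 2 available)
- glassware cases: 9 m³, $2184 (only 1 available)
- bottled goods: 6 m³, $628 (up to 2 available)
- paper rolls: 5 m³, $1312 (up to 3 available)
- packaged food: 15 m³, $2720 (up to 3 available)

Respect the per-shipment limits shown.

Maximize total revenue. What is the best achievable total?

11328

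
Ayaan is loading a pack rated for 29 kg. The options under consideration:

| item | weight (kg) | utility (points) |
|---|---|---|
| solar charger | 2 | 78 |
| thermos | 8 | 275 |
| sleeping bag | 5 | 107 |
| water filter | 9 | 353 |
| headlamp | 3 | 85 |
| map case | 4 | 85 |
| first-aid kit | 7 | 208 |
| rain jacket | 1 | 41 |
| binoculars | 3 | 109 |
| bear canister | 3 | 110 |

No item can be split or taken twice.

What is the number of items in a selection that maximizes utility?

The maximum utility within 29 kg is 1051.
For example solar charger + thermos + water filter + headlamp + rain jacket + binoculars + bear canister achieves it, using 29 kg.
Any selection reaching 1051 contains exactly 7 items.

7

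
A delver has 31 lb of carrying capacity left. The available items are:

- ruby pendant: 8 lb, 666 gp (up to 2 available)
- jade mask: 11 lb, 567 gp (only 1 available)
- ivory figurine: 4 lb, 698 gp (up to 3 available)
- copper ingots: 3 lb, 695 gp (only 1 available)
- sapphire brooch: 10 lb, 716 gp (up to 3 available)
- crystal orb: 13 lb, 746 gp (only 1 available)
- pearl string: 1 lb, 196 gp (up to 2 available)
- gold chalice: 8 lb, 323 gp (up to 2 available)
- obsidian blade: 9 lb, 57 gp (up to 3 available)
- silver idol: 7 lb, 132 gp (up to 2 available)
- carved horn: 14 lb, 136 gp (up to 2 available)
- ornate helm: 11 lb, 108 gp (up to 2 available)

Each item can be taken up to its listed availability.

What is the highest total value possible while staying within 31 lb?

Greedy by ratio would take ruby pendant + 3×ivory figurine + copper ingots + 2×pearl string: 25 lb used, total 3847.
The 2 lb tied up in 2×pearl string is better spent on ruby pendant — total rises to 4121 (31 lb).
Every other selection either busts 31 lb or exceeds an availability limit or fails to beat 4121.

4121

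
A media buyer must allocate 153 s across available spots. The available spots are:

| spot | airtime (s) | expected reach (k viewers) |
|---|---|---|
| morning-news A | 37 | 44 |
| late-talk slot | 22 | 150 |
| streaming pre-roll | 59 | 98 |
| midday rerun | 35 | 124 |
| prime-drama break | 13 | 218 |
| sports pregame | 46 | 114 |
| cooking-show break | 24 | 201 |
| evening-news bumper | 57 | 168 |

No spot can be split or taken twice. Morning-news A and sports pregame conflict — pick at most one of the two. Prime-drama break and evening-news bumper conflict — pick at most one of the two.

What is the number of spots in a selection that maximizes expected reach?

Best achievable expected reach is 807.
late-talk slot + midday rerun + prime-drama break + sports pregame + cooking-show break hits 807 at 140 s.
Every optimal selection uses 5 spots.

5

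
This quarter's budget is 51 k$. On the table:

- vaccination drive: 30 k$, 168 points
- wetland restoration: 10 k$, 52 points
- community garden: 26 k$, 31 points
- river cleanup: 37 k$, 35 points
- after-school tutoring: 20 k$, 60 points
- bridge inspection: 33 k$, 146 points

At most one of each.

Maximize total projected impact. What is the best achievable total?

228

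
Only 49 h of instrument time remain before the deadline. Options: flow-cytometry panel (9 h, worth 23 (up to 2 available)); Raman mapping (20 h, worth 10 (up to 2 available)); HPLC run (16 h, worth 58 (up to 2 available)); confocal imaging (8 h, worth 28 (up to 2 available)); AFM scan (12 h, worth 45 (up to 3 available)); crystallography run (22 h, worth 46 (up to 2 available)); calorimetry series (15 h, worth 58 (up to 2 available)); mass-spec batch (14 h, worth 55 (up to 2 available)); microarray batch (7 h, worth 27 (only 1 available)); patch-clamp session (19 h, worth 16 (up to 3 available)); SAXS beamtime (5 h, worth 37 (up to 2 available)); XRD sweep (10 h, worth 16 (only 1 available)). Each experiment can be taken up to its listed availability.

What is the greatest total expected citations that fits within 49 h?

222

A density-first pass picks 2×mass-spec batch + microarray batch + 2×SAXS beamtime — 211 at 45 h.
Replace 2×mass-spec batch and microarray batch with 2×AFM scan + calorimetry series: the trade gains 11 net, giving 222 at 49 h.
That's the maximum — no swap from here does better than 222.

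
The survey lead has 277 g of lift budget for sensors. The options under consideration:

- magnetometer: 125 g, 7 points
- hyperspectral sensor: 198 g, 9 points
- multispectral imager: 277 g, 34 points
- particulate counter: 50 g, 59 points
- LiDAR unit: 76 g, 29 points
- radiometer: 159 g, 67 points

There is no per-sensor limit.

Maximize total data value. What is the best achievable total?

295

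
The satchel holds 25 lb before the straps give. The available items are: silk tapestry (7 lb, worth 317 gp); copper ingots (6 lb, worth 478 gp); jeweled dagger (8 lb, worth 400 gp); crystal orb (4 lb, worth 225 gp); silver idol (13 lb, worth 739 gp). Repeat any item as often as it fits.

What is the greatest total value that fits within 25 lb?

1912

Best packing: 4×copper ingots — 24 lb, 1912 total.
Nothing else within 25 lb beats 1912.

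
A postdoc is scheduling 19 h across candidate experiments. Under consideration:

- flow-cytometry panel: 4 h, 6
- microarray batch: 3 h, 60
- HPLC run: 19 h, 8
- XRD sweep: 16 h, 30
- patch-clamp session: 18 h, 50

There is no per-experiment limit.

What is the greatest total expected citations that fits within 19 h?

Ranking by ratio (expected citations/h): microarray batch 20.00, patch-clamp session 2.78, XRD sweep 1.88.
Taking 6×microarray batch: 18 h used, 360 in expected citations.
That's the maximum — no swap from here does better than 360.

360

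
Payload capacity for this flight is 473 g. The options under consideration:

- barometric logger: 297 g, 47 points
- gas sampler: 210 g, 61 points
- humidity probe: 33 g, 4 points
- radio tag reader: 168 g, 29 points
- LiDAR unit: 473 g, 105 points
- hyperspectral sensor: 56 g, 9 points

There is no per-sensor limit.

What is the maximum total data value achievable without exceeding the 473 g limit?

126

By data value per g: gas sampler 0.29, LiDAR unit 0.22, radio tag reader 0.17 lead.
Best packing: 2×gas sampler + humidity probe — 453 g, 126 total.
The spare 20 g is too small for any remaining sensor, and no exchange beats 126.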